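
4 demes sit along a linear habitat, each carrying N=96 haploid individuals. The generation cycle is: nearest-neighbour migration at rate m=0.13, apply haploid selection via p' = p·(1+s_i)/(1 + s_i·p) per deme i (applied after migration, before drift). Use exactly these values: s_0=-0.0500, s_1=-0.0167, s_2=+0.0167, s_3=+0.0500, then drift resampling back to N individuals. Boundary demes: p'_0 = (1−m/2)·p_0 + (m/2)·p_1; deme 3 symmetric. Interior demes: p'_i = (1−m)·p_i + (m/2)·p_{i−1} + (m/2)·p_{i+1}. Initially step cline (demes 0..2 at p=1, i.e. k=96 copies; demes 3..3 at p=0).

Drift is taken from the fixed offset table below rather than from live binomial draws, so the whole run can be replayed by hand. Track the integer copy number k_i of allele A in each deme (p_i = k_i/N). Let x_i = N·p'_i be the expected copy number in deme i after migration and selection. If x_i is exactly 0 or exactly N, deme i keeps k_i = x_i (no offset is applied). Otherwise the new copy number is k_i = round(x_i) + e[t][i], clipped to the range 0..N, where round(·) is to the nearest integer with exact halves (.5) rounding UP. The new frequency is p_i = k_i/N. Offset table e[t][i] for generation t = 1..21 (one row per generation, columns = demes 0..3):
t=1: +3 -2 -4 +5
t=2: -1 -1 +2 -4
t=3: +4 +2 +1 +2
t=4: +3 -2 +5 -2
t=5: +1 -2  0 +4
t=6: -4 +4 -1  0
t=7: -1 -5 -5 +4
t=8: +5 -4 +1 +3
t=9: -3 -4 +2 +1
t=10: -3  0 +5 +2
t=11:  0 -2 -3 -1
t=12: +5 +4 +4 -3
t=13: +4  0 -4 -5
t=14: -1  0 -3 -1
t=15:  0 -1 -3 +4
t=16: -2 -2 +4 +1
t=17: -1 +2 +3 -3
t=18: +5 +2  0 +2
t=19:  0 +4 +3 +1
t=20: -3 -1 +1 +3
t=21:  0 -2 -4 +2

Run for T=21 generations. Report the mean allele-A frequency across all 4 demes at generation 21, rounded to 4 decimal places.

0.8281

t=0: k=[96 96 96 0]
t=1: x=[96.0000 96.0000 89.8559 6.5308] k=[96 96 86 12]
t=2: x=[96.0000 95.3390 82.0388 17.4973] k=[96 94 84 13]
t=3: x=[95.8632 93.4383 80.2542 18.3276] k=[96 95 81 20]
t=4: x=[95.9316 94.1243 78.1865 24.8530] k=[96 92 83 23]
t=5: x=[95.7264 91.6049 79.9081 27.8547] k=[96 90 80 32]
t=6: x=[95.5896 89.6407 77.7758 36.2136] k=[92 94 77 36]
t=7: x=[91.9349 92.7119 75.7063 39.7968] k=[91 88 71 44]
t=8: x=[90.5471 86.9529 70.6601 46.9245] k=[96 83 72 50]
t=9: x=[95.1109 82.9412 71.5877 52.5927] k=[92 79 74 54]
t=10: x=[90.9135 79.2888 73.3132 56.4394] k=[88 79 78 58]
t=11: x=[87.0055 79.2888 77.0185 60.3995] k=[87 77 74 59]
t=12: x=[85.8956 77.2017 73.5065 61.0662] k=[91 81 78 58]
t=13: x=[90.0710 81.2459 77.1472 60.3995] k=[94 81 73 55]
t=14: x=[93.0099 81.1144 72.6440 57.3021] k=[92 81 70 56]
t=15: x=[91.0496 80.7856 70.1193 58.0353] k=[91 80 67 62]
t=16: x=[90.0030 79.6427 67.8506 63.3838] k=[88 78 72 64]
t=17: x=[86.9377 78.0152 72.1680 65.5435] k=[86 80 75 63]
t=18: x=[85.1251 79.8399 74.8197 64.8159] k=[90 82 75 67]
t=19: x=[89.1613 81.8632 75.2061 68.4875] k=[89 86 78 69]
t=20: x=[88.4561 85.5188 78.1766 70.5089] k=[85 85 79 74]
t=21: x=[84.4905 84.4399 79.2948 75.1328] k=[84 82 75 77]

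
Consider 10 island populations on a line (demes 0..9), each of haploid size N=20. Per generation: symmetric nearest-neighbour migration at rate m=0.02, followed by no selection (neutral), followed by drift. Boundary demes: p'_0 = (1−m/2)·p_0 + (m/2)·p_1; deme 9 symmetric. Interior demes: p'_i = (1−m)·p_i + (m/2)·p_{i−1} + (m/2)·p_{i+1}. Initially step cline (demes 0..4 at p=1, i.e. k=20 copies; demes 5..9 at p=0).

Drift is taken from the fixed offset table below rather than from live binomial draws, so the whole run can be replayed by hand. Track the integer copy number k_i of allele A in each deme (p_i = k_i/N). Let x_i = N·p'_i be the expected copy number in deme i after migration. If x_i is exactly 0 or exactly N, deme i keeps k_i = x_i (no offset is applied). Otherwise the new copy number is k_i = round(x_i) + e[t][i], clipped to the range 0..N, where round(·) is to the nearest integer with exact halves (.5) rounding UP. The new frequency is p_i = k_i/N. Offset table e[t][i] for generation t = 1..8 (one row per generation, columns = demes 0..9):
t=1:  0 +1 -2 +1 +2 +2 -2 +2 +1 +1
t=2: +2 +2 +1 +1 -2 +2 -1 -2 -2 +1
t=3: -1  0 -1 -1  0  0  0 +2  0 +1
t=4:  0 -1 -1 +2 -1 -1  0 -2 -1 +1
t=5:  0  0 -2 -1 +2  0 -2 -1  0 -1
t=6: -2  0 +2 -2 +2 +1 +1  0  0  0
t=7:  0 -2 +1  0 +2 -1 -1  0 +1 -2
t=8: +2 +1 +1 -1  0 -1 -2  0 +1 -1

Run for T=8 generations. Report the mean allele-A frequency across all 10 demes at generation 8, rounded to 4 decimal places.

0.4850

t=0: k=[20 20 20 20 20 0 0 0 0 0]
t=1: x=[20.0000 20.0000 20.0000 20.0000 19.8000 0.2000 0.0000 0.0000 0.0000 0.0000] k=[20 20 20 20 20 2 0 0 0 0]
t=2: x=[20.0000 20.0000 20.0000 20.0000 19.8200 2.1600 0.0200 0.0000 0.0000 0.0000] k=[20 20 20 20 18 4 0 0 0 0]
t=3: x=[20.0000 20.0000 20.0000 19.9800 17.8800 4.1000 0.0400 0.0000 0.0000 0.0000] k=[20 20 20 19 18 4 0 0 0 0]
t=4: x=[20.0000 20.0000 19.9900 19.0000 17.8700 4.1000 0.0400 0.0000 0.0000 0.0000] k=[20 20 19 20 17 3 0 0 0 0]
t=5: x=[20.0000 19.9900 19.0200 19.9600 16.8900 3.1100 0.0300 0.0000 0.0000 0.0000] k=[20 20 17 19 19 3 0 0 0 0]
t=6: x=[20.0000 19.9700 17.0500 18.9800 18.8400 3.1300 0.0300 0.0000 0.0000 0.0000] k=[20 20 19 17 20 4 1 0 0 0]
t=7: x=[20.0000 19.9900 18.9900 17.0500 19.8100 4.1300 1.0200 0.0100 0.0000 0.0000] k=[20 18 20 17 20 3 0 0 0 0]
t=8: x=[19.9800 18.0400 19.9500 17.0600 19.8000 3.1400 0.0300 0.0000 0.0000 0.0000] k=[20 19 20 16 20 2 0 0 0 0]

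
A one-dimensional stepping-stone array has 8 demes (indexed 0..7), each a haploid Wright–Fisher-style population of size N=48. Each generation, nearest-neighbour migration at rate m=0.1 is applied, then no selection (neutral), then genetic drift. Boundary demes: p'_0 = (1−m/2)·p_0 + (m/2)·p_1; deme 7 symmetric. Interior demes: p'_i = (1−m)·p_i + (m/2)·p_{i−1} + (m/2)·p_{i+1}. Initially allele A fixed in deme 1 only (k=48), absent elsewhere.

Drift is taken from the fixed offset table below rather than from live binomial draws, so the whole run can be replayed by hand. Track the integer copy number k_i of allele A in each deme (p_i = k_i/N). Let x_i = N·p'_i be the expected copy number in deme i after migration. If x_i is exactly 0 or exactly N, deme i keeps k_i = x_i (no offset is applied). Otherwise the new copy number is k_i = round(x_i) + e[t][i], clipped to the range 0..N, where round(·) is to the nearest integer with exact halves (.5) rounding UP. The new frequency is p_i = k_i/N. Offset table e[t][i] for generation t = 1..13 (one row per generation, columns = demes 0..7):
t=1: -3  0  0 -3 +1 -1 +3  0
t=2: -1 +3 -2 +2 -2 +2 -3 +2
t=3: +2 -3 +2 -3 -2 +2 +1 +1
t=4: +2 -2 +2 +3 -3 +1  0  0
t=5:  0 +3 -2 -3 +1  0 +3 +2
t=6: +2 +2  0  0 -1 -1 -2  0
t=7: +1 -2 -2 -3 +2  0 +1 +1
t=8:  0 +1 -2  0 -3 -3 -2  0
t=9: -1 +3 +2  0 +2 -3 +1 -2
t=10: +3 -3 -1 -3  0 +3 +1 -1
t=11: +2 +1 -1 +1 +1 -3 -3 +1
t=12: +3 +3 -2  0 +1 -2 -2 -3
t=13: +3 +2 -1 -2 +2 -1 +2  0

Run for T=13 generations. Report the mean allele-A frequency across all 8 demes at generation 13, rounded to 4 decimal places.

t=0: k=[0 48 0 0 0 0 0 0]
t=1: x=[2.4000 43.2000 2.4000 0.0000 0.0000 0.0000 0.0000 0.0000] k=[0 43 2 0 0 0 0 0]
t=2: x=[2.1500 38.8000 3.9500 0.1000 0.0000 0.0000 0.0000 0.0000] k=[1 42 2 2 0 0 0 0]
t=3: x=[3.0500 37.9500 4.0000 1.9000 0.1000 0.0000 0.0000 0.0000] k=[5 35 6 0 0 0 0 0]
t=4: x=[6.5000 32.0500 7.1500 0.3000 0.0000 0.0000 0.0000 0.0000] k=[9 30 9 3 0 0 0 0]
t=5: x=[10.0500 27.9000 9.7500 3.1500 0.1500 0.0000 0.0000 0.0000] k=[10 31 8 0 1 0 0 0]
t=6: x=[11.0500 28.8000 8.7500 0.4500 0.9000 0.0500 0.0000 0.0000] k=[13 31 9 0 0 0 0 0]
t=7: x=[13.9000 29.0000 9.6500 0.4500 0.0000 0.0000 0.0000 0.0000] k=[15 27 8 0 0 0 0 0]
t=8: x=[15.6000 25.4500 8.5500 0.4000 0.0000 0.0000 0.0000 0.0000] k=[16 26 7 0 0 0 0 0]
t=9: x=[16.5000 24.5500 7.6000 0.3500 0.0000 0.0000 0.0000 0.0000] k=[16 28 10 0 0 0 0 0]
t=10: x=[16.6000 26.5000 10.4000 0.5000 0.0000 0.0000 0.0000 0.0000] k=[20 24 9 0 0 0 0 0]
t=11: x=[20.2000 23.0500 9.3000 0.4500 0.0000 0.0000 0.0000 0.0000] k=[22 24 8 1 0 0 0 0]
t=12: x=[22.1000 23.1000 8.4500 1.3000 0.0500 0.0000 0.0000 0.0000] k=[25 26 6 1 1 0 0 0]
t=13: x=[25.0500 24.9500 6.7500 1.2500 0.9500 0.0500 0.0000 0.0000] k=[28 27 6 0 3 0 0 0]

0.1667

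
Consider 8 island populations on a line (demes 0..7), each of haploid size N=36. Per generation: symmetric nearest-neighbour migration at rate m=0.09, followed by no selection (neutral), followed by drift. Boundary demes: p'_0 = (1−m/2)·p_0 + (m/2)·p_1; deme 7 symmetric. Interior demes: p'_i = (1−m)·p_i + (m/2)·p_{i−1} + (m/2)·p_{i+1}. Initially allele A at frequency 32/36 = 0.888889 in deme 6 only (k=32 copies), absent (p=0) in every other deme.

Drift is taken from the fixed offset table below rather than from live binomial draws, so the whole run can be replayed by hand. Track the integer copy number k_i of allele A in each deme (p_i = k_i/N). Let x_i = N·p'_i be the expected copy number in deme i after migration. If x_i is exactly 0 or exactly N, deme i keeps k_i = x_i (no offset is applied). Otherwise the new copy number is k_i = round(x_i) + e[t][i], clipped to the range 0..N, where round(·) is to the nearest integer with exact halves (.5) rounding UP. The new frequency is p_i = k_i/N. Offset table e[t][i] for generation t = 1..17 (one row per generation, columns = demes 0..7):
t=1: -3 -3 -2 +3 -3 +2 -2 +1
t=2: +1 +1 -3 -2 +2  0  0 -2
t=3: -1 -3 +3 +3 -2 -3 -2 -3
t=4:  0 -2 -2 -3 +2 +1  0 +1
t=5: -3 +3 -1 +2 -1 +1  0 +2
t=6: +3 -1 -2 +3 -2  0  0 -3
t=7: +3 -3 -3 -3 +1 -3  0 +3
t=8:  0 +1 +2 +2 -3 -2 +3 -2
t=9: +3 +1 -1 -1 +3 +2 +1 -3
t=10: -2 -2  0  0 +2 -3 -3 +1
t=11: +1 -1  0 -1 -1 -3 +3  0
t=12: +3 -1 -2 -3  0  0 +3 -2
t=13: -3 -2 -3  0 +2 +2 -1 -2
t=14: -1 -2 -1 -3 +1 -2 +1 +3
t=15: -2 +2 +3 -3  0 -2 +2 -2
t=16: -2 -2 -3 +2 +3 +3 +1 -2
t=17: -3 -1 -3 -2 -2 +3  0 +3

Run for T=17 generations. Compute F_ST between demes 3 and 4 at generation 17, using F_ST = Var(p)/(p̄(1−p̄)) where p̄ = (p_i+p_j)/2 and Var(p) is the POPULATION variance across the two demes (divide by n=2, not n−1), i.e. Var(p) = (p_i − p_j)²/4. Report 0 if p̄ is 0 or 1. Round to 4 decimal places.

0.1077

t=0: k=[0 0 0 0 0 0 32 0]
t=1: x=[0.0000 0.0000 0.0000 0.0000 0.0000 1.4400 29.1200 1.4400] k=[0 0 0 0 0 3 27 2]
t=2: x=[0.0000 0.0000 0.0000 0.0000 0.1350 3.9450 24.7950 3.1250] k=[0 0 0 0 2 4 25 1]
t=3: x=[0.0000 0.0000 0.0000 0.0900 2.0000 4.8550 22.9750 2.0800] k=[0 0 0 3 0 2 21 0]
t=4: x=[0.0000 0.0000 0.1350 2.7300 0.2250 2.7650 19.2000 0.9450] k=[0 0 0 0 2 4 19 2]
t=5: x=[0.0000 0.0000 0.0000 0.0900 2.0000 4.5850 17.5600 2.7650] k=[0 0 0 2 1 6 18 5]
t=6: x=[0.0000 0.0000 0.0900 1.8650 1.2700 6.3150 16.8750 5.5850] k=[0 0 0 5 0 6 17 3]
t=7: x=[0.0000 0.0000 0.2250 4.5500 0.4950 6.2250 15.8750 3.6300] k=[0 0 0 2 1 3 16 7]
t=8: x=[0.0000 0.0000 0.0900 1.8650 1.1350 3.4950 15.0100 7.4050] k=[0 0 2 4 0 1 18 5]
t=9: x=[0.0000 0.0900 2.0000 3.7300 0.2250 1.7200 16.6500 5.5850] k=[0 1 1 3 3 4 18 3]
t=10: x=[0.0450 0.9550 1.0900 2.9100 3.0450 4.5850 16.6950 3.6750] k=[0 0 1 3 5 2 14 5]
t=11: x=[0.0000 0.0450 1.0450 3.0000 4.7750 2.6750 13.0550 5.4050] k=[0 0 1 2 4 0 16 5]
t=12: x=[0.0000 0.0450 1.0000 2.0450 3.7300 0.9000 14.7850 5.4950] k=[0 0 0 0 4 1 18 3]
t=13: x=[0.0000 0.0000 0.0000 0.1800 3.6850 1.9000 16.5600 3.6750] k=[0 0 0 0 6 4 16 2]
t=14: x=[0.0000 0.0000 0.0000 0.2700 5.6400 4.6300 14.8300 2.6300] k=[0 0 0 0 7 3 16 6]
t=15: x=[0.0000 0.0000 0.0000 0.3150 6.5050 3.7650 14.9650 6.4500] k=[0 0 0 0 7 2 17 4]
t=16: x=[0.0000 0.0000 0.0000 0.3150 6.4600 2.9000 15.7400 4.5850] k=[0 0 0 2 9 6 17 3]
t=17: x=[0.0000 0.0000 0.0900 2.2250 8.5500 6.6300 15.8750 3.6300] k=[0 0 0 0 7 10 16 7]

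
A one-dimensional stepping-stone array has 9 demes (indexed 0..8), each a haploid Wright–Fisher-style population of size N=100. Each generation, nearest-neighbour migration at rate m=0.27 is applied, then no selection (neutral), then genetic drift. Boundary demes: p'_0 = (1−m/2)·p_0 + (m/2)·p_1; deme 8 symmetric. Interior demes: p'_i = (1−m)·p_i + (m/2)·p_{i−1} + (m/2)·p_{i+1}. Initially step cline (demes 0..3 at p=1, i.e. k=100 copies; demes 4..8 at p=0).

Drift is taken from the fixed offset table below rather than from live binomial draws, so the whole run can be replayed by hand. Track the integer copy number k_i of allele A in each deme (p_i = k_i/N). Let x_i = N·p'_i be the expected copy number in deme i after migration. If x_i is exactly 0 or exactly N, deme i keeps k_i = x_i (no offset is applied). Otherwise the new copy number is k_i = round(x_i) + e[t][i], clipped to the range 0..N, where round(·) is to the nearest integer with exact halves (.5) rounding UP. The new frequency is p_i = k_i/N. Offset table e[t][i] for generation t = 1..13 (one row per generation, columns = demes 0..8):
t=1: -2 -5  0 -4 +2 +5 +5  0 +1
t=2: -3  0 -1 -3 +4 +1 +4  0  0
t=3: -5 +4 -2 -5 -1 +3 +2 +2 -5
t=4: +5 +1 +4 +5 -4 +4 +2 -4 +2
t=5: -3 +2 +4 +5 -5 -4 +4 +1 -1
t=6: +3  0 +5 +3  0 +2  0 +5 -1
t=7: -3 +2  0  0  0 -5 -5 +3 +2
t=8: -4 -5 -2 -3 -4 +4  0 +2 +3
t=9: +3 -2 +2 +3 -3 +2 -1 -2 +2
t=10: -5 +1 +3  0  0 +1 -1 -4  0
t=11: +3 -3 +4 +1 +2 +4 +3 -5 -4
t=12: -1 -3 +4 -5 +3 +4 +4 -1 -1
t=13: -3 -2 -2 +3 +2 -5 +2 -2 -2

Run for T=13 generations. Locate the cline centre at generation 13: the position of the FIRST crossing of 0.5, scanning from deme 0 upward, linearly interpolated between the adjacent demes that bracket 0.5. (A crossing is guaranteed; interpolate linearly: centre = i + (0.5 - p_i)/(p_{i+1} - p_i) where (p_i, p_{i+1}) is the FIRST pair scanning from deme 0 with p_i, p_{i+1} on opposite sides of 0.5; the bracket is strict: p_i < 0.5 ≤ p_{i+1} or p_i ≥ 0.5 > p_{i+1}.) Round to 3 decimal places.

3.800

t=0: k=[100 100 100 100 0 0 0 0 0]
t=1: x=[100.0000 100.0000 100.0000 86.5000 13.5000 0.0000 0.0000 0.0000 0.0000] k=[100 100 100 83 16 0 0 0 0]
t=2: x=[100.0000 100.0000 97.7050 76.2500 22.8850 2.1600 0.0000 0.0000 0.0000] k=[100 100 97 73 27 3 0 0 0]
t=3: x=[100.0000 99.5950 94.1650 70.0300 29.9700 5.8350 0.4050 0.0000 0.0000] k=[100 100 92 65 29 9 2 0 0]
t=4: x=[100.0000 98.9200 89.4350 63.7850 31.1600 10.7550 2.6750 0.2700 0.0000] k=[100 100 93 69 27 15 5 0 0]
t=5: x=[100.0000 99.0550 90.7050 66.5700 31.0500 15.2700 5.6750 0.6750 0.0000] k=[100 100 95 72 26 11 10 2 0]
t=6: x=[100.0000 99.3250 92.5700 68.8950 30.1850 12.8900 9.0550 2.8100 0.2700] k=[100 99 98 72 30 15 9 8 0]
t=7: x=[99.8650 99.0000 94.6250 69.8400 33.6450 16.2150 9.6750 7.0550 1.0800] k=[97 100 95 70 34 11 5 10 3]
t=8: x=[97.4050 98.9200 92.3000 68.5150 35.7550 13.2950 6.4850 8.3800 3.9450] k=[93 94 90 66 32 17 6 10 7]
t=9: x=[93.1350 93.3250 87.3000 64.6500 34.5650 17.5400 8.0250 9.0550 7.4050] k=[96 91 89 68 32 20 7 7 9]
t=10: x=[95.3250 91.4050 86.4350 65.9750 35.2400 19.8650 8.7550 7.2700 8.7300] k=[90 92 89 66 35 21 8 3 9]
t=11: x=[90.2700 91.3250 86.3000 64.9200 37.2950 21.1350 9.0800 4.4850 8.1900] k=[93 88 90 66 39 25 12 0 4]
t=12: x=[92.3250 88.9450 86.4900 65.5950 40.7550 25.1350 12.1350 2.1600 3.4600] k=[91 86 90 61 44 29 16 1 2]
t=13: x=[90.3250 87.2150 85.5450 62.6200 44.2700 29.2700 15.7300 3.1600 1.8650] k=[87 85 84 66 46 24 18 1 0]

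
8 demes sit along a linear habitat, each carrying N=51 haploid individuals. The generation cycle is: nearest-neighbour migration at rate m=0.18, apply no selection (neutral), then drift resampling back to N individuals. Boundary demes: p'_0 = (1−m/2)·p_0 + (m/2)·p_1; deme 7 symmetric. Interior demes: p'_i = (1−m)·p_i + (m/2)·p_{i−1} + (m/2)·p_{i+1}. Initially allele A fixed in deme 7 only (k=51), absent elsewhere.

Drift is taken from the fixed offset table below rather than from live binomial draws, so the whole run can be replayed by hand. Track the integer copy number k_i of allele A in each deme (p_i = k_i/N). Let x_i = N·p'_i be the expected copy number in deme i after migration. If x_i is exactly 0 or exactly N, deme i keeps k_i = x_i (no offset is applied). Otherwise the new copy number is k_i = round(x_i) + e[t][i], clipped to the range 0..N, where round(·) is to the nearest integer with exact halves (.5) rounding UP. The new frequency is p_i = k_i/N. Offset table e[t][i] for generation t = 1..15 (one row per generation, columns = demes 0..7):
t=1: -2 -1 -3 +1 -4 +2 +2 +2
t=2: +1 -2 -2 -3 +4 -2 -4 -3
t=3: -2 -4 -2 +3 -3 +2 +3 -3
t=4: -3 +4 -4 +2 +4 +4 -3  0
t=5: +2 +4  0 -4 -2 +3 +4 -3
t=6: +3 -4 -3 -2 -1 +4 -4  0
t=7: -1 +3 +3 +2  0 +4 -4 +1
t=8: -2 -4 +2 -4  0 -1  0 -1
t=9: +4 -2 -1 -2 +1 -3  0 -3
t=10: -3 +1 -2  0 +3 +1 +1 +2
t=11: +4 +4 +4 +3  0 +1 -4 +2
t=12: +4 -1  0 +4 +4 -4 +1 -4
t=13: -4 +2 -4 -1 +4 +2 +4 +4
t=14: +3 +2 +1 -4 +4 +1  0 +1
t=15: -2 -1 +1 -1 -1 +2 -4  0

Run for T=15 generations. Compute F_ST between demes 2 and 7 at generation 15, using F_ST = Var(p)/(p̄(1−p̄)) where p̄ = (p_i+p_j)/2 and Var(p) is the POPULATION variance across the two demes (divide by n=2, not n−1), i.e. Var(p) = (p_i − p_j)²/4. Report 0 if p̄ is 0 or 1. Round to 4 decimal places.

0.1501

t=0: k=[0 0 0 0 0 0 0 51]
t=1: x=[0.0000 0.0000 0.0000 0.0000 0.0000 0.0000 4.5900 46.4100] k=[0 0 0 0 0 0 7 48]
t=2: x=[0.0000 0.0000 0.0000 0.0000 0.0000 0.6300 10.0600 44.3100] k=[0 0 0 0 0 0 6 41]
t=3: x=[0.0000 0.0000 0.0000 0.0000 0.0000 0.5400 8.6100 37.8500] k=[0 0 0 0 0 3 12 35]
t=4: x=[0.0000 0.0000 0.0000 0.0000 0.2700 3.5400 13.2600 32.9300] k=[0 0 0 0 4 8 10 33]
t=5: x=[0.0000 0.0000 0.0000 0.3600 4.0000 7.8200 11.8900 30.9300] k=[0 0 0 0 2 11 16 28]
t=6: x=[0.0000 0.0000 0.0000 0.1800 2.6300 10.6400 16.6300 26.9200] k=[0 0 0 0 2 15 13 27]
t=7: x=[0.0000 0.0000 0.0000 0.1800 2.9900 13.6500 14.4400 25.7400] k=[0 0 0 2 3 18 10 27]
t=8: x=[0.0000 0.0000 0.1800 1.9100 4.2600 15.9300 12.2500 25.4700] k=[0 0 2 0 4 15 12 24]
t=9: x=[0.0000 0.1800 1.6400 0.5400 4.6300 13.7400 13.3500 22.9200] k=[0 0 1 0 6 11 13 20]
t=10: x=[0.0000 0.0900 0.8200 0.6300 5.9100 10.7300 13.4500 19.3700] k=[0 1 0 1 9 12 14 21]
t=11: x=[0.0900 0.8200 0.1800 1.6300 8.5500 11.9100 14.4500 20.3700] k=[4 5 4 5 9 13 10 22]
t=12: x=[4.0900 4.8200 4.1800 5.2700 9.0000 12.3700 11.3500 20.9200] k=[8 4 4 9 13 8 12 17]
t=13: x=[7.6400 4.3600 4.4500 8.9100 12.1900 8.8100 12.0900 16.5500] k=[4 6 0 8 16 11 16 21]
t=14: x=[4.1800 5.2800 1.2600 8.0000 14.8300 11.9000 16.0000 20.5500] k=[7 7 2 4 19 13 16 22]
t=15: x=[7.0000 6.5500 2.6300 5.1700 17.1100 13.8100 16.2700 21.4600] k=[5 6 4 4 16 16 12 21]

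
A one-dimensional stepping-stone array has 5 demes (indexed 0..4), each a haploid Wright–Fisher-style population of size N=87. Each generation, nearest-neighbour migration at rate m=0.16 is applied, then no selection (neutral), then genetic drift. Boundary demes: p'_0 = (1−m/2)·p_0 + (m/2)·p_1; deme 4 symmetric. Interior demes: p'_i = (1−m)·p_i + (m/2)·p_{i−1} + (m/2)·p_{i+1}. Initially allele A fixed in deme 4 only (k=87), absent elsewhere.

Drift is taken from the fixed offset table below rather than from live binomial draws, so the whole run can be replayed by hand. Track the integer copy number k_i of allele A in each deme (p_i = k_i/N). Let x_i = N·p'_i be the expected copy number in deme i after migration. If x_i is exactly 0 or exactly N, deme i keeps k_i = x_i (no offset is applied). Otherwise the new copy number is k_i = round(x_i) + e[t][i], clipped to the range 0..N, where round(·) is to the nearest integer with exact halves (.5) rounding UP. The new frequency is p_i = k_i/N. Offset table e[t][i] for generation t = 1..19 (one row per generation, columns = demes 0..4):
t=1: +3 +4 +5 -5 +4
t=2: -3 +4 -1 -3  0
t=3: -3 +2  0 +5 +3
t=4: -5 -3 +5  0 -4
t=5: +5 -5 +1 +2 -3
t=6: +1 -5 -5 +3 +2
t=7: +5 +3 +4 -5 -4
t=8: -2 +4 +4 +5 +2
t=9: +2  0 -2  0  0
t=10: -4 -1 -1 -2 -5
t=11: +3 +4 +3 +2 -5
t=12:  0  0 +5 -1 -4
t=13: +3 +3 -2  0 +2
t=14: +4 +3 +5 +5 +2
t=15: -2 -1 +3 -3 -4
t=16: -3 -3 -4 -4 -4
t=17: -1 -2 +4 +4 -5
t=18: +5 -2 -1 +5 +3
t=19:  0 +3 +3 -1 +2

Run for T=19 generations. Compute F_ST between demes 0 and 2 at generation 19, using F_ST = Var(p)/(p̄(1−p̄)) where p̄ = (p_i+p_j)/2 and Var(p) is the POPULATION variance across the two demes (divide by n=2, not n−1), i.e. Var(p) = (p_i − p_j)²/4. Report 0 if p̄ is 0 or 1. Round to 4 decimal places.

t=0: k=[0 0 0 0 87]
t=1: x=[0.0000 0.0000 0.0000 6.9600 80.0400] k=[0 0 0 2 84]
t=2: x=[0.0000 0.0000 0.1600 8.4000 77.4400] k=[0 0 0 5 77]
t=3: x=[0.0000 0.0000 0.4000 10.3600 71.2400] k=[0 0 0 15 74]
t=4: x=[0.0000 0.0000 1.2000 18.5200 69.2800] k=[0 0 6 19 65]
t=5: x=[0.0000 0.4800 6.5600 21.6400 61.3200] k=[0 0 8 24 58]
t=6: x=[0.0000 0.6400 8.6400 25.4400 55.2800] k=[0 0 4 28 57]
t=7: x=[0.0000 0.3200 5.6000 28.4000 54.6800] k=[0 3 10 23 51]
t=8: x=[0.2400 3.3200 10.4800 24.2000 48.7600] k=[0 7 14 29 51]
t=9: x=[0.5600 7.0000 14.6400 29.5600 49.2400] k=[3 7 13 30 49]
t=10: x=[3.3200 7.1600 13.8800 30.1600 47.4800] k=[0 6 13 28 42]
t=11: x=[0.4800 6.0800 13.6400 27.9200 40.8800] k=[3 10 17 30 36]
t=12: x=[3.5600 10.0000 17.4800 29.4400 35.5200] k=[4 10 22 28 32]
t=13: x=[4.4800 10.4800 21.5200 27.8400 31.6800] k=[7 13 20 28 34]
t=14: x=[7.4800 13.0800 20.0800 27.8400 33.5200] k=[11 16 25 33 36]
t=15: x=[11.4000 16.3200 24.9200 32.6000 35.7600] k=[9 15 28 30 32]
t=16: x=[9.4800 15.5600 27.1200 30.0000 31.8400] k=[6 13 23 26 28]
t=17: x=[6.5600 13.2400 22.4400 25.9200 27.8400] k=[6 11 26 30 23]
t=18: x=[6.4000 11.8000 25.1200 29.1200 23.5600] k=[11 10 24 34 27]
t=19: x=[10.9200 11.2000 23.6800 32.6400 27.5600] k=[11 14 27 32 30]

0.0495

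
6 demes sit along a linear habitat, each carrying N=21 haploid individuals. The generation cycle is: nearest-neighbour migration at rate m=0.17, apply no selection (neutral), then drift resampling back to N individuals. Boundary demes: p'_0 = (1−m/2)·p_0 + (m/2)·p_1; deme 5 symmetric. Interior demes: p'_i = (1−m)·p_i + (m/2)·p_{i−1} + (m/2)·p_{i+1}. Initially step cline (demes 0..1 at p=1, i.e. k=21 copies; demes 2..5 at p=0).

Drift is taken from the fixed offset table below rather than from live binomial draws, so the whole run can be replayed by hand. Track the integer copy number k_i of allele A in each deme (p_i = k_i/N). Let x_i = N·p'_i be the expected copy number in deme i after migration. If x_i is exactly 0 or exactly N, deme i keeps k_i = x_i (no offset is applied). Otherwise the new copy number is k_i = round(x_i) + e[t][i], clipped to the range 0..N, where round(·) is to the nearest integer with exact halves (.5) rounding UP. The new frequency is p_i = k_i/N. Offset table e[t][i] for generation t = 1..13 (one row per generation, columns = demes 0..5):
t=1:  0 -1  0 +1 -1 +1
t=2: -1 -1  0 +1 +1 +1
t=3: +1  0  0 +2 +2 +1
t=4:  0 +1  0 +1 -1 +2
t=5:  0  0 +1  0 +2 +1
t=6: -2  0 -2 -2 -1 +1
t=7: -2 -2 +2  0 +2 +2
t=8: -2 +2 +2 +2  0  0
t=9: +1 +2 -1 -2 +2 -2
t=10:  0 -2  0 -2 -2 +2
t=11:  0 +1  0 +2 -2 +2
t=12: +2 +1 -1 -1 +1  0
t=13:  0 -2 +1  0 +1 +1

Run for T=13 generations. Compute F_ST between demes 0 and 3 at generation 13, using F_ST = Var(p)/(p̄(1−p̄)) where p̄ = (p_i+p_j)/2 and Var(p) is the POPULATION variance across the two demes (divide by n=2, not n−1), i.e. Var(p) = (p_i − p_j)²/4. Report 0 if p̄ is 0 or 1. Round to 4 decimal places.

0.3832

t=0: k=[21 21 0 0 0 0]
t=1: x=[21.0000 19.2150 1.7850 0.0000 0.0000 0.0000] k=[21 18 2 0 0 0]
t=2: x=[20.7450 16.8950 3.1900 0.1700 0.0000 0.0000] k=[20 16 3 1 0 0]
t=3: x=[19.6600 15.2350 3.9350 1.0850 0.0850 0.0000] k=[21 15 4 3 2 0]
t=4: x=[20.4900 14.5750 4.8500 3.0000 1.9150 0.1700] k=[20 16 5 4 1 2]
t=5: x=[19.6600 15.4050 5.8500 3.8300 1.3400 1.9150] k=[20 15 7 4 3 3]
t=6: x=[19.5750 14.7450 7.4250 4.1700 3.0850 3.0000] k=[18 15 5 2 2 4]
t=7: x=[17.7450 14.4050 5.5950 2.2550 2.1700 3.8300] k=[16 12 8 2 4 6]
t=8: x=[15.6600 12.0000 7.8300 2.6800 4.0000 5.8300] k=[14 14 10 5 4 6]
t=9: x=[14.0000 13.6600 9.9150 5.3400 4.2550 5.8300] k=[15 16 9 3 6 4]
t=10: x=[15.0850 15.3200 9.0850 3.7650 5.5750 4.1700] k=[15 13 9 2 4 6]
t=11: x=[14.8300 12.8300 8.7450 2.7650 4.0000 5.8300] k=[15 14 9 5 2 8]
t=12: x=[14.9150 13.6600 9.0850 5.0850 2.7650 7.4900] k=[17 15 8 4 4 7]
t=13: x=[16.8300 14.5750 8.2550 4.3400 4.2550 6.7450] k=[17 13 9 4 5 8]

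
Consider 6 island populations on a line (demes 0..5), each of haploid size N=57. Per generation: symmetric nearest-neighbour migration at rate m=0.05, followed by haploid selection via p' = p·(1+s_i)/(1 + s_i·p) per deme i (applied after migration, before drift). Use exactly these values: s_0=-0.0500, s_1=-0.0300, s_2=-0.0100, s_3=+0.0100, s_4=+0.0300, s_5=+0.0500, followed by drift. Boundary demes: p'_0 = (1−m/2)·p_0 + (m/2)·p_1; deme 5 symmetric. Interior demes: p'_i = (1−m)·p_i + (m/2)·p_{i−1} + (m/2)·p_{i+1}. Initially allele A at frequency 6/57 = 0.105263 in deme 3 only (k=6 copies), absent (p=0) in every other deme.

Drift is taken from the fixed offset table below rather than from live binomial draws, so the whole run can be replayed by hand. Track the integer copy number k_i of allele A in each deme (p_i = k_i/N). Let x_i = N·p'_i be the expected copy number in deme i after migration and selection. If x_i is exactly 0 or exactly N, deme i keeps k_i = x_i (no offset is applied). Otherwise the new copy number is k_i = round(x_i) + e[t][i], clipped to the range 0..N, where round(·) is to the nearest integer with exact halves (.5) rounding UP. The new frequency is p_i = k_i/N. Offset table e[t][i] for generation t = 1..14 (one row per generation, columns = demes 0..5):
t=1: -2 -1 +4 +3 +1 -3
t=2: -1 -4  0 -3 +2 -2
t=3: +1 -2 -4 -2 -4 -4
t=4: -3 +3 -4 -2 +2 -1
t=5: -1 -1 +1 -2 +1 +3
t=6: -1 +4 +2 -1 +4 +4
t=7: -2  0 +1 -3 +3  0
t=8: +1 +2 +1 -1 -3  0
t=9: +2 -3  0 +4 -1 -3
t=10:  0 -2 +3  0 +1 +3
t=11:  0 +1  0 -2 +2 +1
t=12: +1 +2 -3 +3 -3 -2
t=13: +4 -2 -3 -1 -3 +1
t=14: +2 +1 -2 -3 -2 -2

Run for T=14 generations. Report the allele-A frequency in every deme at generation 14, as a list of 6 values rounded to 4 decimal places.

t=0: k=[0 0 0 6 0 0]
t=1: x=[0.0000 0.0000 0.1485 5.7512 0.1545 0.0000] k=[0 0 4 9 1 0]
t=2: x=[0.0000 0.0970 3.9876 8.7484 1.2095 0.0262] k=[0 0 4 6 3 0]
t=3: x=[0.0000 0.0970 3.9132 5.9276 3.0851 0.0787] k=[0 0 0 4 0 0]
t=4: x=[0.0000 0.0000 0.0990 3.8354 0.1030 0.0000] k=[0 0 0 2 2 0]
t=5: x=[0.0000 0.0000 0.0495 1.9688 2.0064 0.0525] k=[0 0 1 0 3 3]
t=6: x=[0.0000 0.0243 0.9407 0.1010 3.0081 3.1417] k=[0 4 3 0 7 7]
t=7: x=[0.0950 3.7664 2.9220 0.2525 7.0046 7.3051] k=[0 4 4 0 10 7]
t=8: x=[0.0950 3.7908 3.8636 0.3535 9.9148 7.3829] k=[1 6 5 0 7 7]
t=9: x=[1.0698 5.6920 4.8552 0.3030 7.0046 7.3051] k=[3 3 5 4 6 4]
t=10: x=[2.8575 2.9633 4.8800 4.1128 6.0582 4.2374] k=[3 1 8 4 7 7]
t=11: x=[2.8098 1.1890 7.6581 4.2137 7.1068 7.3051] k=[3 2 8 2 9 8]
t=12: x=[2.8336 2.1122 7.6333 2.3473 9.0222 8.3673] k=[4 4 5 5 6 6]
t=13: x=[3.8134 3.9125 4.9296 5.0708 6.1350 6.2670] k=[8 2 2 4 3 7]
t=14: x=[7.5092 2.0879 2.0302 3.9615 3.2135 7.2014] k=[10 3 0 1 1 5]

[0.1754, 0.0526, 0.0000, 0.0175, 0.0175, 0.0877]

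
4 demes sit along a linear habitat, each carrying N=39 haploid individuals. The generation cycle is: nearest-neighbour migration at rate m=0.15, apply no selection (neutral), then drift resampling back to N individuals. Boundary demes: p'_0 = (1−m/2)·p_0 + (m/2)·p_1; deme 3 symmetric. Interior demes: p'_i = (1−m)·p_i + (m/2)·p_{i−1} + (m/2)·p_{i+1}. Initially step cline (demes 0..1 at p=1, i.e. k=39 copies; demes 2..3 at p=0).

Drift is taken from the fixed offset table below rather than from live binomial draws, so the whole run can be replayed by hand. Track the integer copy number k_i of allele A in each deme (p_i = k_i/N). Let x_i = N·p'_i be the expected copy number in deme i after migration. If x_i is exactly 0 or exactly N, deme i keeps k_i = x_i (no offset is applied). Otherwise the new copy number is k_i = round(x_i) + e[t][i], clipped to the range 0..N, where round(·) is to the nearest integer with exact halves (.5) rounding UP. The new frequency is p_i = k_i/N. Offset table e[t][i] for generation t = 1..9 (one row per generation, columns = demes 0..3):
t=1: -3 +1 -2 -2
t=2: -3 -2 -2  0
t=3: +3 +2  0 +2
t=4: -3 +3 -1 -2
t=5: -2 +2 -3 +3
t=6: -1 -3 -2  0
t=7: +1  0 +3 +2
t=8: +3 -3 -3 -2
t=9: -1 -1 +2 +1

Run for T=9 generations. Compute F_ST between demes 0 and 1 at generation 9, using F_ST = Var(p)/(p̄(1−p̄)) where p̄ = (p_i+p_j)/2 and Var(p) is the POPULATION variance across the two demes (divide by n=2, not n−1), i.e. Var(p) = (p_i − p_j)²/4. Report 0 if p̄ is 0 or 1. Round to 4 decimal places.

0.1169

t=0: k=[39 39 0 0]
t=1: x=[39.0000 36.0750 2.9250 0.0000] k=[39 37 1 0]
t=2: x=[38.8500 34.4500 3.6250 0.0750] k=[36 32 2 0]
t=3: x=[35.7000 30.0500 4.1000 0.1500] k=[39 32 4 2]
t=4: x=[38.4750 30.4250 5.9500 2.1500] k=[35 33 5 0]
t=5: x=[34.8500 31.0500 6.7250 0.3750] k=[33 33 4 3]
t=6: x=[33.0000 30.8250 6.1000 3.0750] k=[32 28 4 3]
t=7: x=[31.7000 26.5000 5.7250 3.0750] k=[33 27 9 5]
t=8: x=[32.5500 26.1000 10.0500 5.3000] k=[36 23 7 3]
t=9: x=[35.0250 22.7750 7.9000 3.3000] k=[34 22 10 4]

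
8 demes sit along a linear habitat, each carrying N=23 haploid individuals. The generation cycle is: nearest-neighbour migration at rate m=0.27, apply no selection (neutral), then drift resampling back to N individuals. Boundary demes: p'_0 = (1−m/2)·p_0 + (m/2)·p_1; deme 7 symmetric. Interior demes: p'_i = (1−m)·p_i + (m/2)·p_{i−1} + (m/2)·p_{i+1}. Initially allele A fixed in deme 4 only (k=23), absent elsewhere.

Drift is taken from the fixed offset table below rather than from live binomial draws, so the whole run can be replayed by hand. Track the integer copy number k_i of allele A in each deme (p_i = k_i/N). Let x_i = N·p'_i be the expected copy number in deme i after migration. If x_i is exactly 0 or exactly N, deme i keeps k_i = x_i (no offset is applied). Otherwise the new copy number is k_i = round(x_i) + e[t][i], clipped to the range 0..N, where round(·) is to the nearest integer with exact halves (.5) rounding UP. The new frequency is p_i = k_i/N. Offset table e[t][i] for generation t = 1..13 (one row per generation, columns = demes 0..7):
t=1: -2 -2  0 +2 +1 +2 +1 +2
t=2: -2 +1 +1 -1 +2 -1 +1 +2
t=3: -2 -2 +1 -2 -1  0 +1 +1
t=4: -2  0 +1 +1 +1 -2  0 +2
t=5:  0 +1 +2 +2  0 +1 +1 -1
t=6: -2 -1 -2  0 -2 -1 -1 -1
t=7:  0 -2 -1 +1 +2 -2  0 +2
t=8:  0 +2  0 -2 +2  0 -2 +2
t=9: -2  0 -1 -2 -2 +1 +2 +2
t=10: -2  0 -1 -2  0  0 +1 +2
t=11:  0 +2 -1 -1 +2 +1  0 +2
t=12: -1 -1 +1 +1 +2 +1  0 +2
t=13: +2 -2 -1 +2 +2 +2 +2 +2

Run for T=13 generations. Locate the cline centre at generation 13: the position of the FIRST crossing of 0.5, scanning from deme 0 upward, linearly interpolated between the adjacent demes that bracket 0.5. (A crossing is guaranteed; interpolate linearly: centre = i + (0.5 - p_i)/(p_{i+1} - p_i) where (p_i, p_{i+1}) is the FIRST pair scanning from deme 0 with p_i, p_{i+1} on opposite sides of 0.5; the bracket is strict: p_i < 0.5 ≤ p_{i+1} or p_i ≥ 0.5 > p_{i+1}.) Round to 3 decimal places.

t=0: k=[0 0 0 0 23 0 0 0]
t=1: x=[0.0000 0.0000 0.0000 3.1050 16.7900 3.1050 0.0000 0.0000] k=[0 0 0 5 18 5 0 0]
t=2: x=[0.0000 0.0000 0.6750 6.0800 14.4900 6.0800 0.6750 0.0000] k=[0 0 2 5 16 5 2 0]
t=3: x=[0.0000 0.2700 2.1350 6.0800 13.0300 6.0800 2.1350 0.2700] k=[0 0 3 4 12 6 3 1]
t=4: x=[0.0000 0.4050 2.7300 4.9450 10.1100 6.4050 3.1350 1.2700] k=[0 0 4 6 11 4 3 3]
t=5: x=[0.0000 0.5400 3.7300 6.4050 9.3800 4.8100 3.1350 3.0000] k=[0 2 6 8 9 6 4 2]
t=6: x=[0.2700 2.2700 5.7300 7.8650 8.4600 6.1350 4.0000 2.2700] k=[0 1 4 8 6 5 3 1]
t=7: x=[0.1350 1.2700 4.1350 7.1900 6.1350 4.8650 3.0000 1.2700] k=[0 0 3 8 8 3 3 3]
t=8: x=[0.0000 0.4050 3.2700 7.3250 7.3250 3.6750 3.0000 3.0000] k=[0 2 3 5 9 4 1 5]
t=9: x=[0.2700 1.8650 3.1350 5.2700 7.7850 4.2700 1.9450 4.4600] k=[0 2 2 3 6 5 4 6]
t=10: x=[0.2700 1.7300 2.1350 3.2700 5.4600 5.0000 4.4050 5.7300] k=[0 2 1 1 5 5 5 8]
t=11: x=[0.2700 1.5950 1.1350 1.5400 4.4600 5.0000 5.4050 7.5950] k=[0 4 0 1 6 6 5 10]
t=12: x=[0.5400 2.9200 0.6750 1.5400 5.3250 5.8650 5.8100 9.3250] k=[0 2 2 3 7 7 6 11]
t=13: x=[0.2700 1.7300 2.1350 3.4050 6.4600 6.8650 6.8100 10.3250] k=[2 0 1 5 8 9 9 12]

6.833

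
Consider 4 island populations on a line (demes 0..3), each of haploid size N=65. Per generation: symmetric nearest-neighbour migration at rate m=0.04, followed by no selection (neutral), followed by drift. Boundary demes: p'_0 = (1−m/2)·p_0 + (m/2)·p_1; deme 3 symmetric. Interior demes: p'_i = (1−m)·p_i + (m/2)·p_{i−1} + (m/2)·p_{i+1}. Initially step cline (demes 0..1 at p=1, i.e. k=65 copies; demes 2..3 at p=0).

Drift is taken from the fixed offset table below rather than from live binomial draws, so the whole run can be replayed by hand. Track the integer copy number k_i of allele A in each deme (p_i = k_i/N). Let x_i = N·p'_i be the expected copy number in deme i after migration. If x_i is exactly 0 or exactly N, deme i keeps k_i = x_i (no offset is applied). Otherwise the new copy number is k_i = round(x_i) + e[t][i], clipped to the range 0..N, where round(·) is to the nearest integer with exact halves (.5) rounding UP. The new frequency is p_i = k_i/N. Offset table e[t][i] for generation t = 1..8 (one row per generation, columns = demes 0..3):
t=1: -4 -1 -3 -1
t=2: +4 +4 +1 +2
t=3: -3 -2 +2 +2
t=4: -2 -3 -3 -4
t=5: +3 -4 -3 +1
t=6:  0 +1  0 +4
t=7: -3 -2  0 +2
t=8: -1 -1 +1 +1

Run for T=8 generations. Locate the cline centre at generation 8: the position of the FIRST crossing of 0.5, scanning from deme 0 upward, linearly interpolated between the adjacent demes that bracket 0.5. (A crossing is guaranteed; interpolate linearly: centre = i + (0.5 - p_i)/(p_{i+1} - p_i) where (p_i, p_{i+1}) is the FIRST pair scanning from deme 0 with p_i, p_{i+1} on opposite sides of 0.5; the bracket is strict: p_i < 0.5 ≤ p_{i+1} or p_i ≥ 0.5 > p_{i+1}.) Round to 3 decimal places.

1.360

t=0: k=[65 65 0 0]
t=1: x=[65.0000 63.7000 1.3000 0.0000] k=[65 63 0 0]
t=2: x=[64.9600 61.7800 1.2600 0.0000] k=[65 65 2 0]
t=3: x=[65.0000 63.7400 3.2200 0.0400] k=[65 62 5 2]
t=4: x=[64.9400 60.9200 6.0800 2.0600] k=[63 58 3 0]
t=5: x=[62.9000 57.0000 4.0400 0.0600] k=[65 53 1 1]
t=6: x=[64.7600 52.2000 2.0400 1.0000] k=[65 53 2 5]
t=7: x=[64.7600 52.2200 3.0800 4.9400] k=[62 50 3 7]
t=8: x=[61.7600 49.3000 4.0200 6.9200] k=[61 48 5 8]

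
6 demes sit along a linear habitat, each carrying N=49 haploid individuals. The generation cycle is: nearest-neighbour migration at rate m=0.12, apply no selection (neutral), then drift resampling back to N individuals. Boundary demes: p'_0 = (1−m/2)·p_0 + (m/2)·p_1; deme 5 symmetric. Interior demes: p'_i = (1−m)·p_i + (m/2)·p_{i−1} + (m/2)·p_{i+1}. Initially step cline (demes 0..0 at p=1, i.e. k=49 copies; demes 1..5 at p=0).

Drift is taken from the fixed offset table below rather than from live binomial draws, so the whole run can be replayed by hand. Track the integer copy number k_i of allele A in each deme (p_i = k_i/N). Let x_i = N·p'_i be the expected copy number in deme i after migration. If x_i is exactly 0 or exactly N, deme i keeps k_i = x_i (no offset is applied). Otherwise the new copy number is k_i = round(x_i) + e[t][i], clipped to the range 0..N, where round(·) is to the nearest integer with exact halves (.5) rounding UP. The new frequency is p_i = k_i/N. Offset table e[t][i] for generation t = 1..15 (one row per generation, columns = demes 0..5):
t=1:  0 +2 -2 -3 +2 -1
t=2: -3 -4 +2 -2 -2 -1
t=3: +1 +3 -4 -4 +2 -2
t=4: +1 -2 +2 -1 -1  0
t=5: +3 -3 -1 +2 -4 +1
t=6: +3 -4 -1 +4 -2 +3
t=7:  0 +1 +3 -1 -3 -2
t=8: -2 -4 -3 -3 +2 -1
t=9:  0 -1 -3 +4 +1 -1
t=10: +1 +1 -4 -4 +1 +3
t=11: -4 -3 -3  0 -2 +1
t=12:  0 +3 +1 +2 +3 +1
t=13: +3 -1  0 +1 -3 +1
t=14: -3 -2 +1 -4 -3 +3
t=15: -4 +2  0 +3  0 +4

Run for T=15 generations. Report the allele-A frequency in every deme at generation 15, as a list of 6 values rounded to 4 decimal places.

t=0: k=[49 0 0 0 0 0]
t=1: x=[46.0600 2.9400 0.0000 0.0000 0.0000 0.0000] k=[46 5 0 0 0 0]
t=2: x=[43.5400 7.1600 0.3000 0.0000 0.0000 0.0000] k=[41 3 2 0 0 0]
t=3: x=[38.7200 5.2200 1.9400 0.1200 0.0000 0.0000] k=[40 8 0 0 0 0]
t=4: x=[38.0800 9.4400 0.4800 0.0000 0.0000 0.0000] k=[39 7 2 0 0 0]
t=5: x=[37.0800 8.6200 2.1800 0.1200 0.0000 0.0000] k=[40 6 1 2 0 0]
t=6: x=[37.9600 7.7400 1.3600 1.8200 0.1200 0.0000] k=[41 4 0 6 0 0]
t=7: x=[38.7800 5.9800 0.6000 5.2800 0.3600 0.0000] k=[39 7 4 4 0 0]
t=8: x=[37.0800 8.7400 4.1800 3.7600 0.2400 0.0000] k=[35 5 1 1 2 0]
t=9: x=[33.2000 6.5600 1.2400 1.0600 1.8200 0.1200] k=[33 6 0 5 3 0]
t=10: x=[31.3800 7.2600 0.6600 4.5800 2.9400 0.1800] k=[32 8 0 1 4 3]
t=11: x=[30.5600 8.9600 0.5400 1.1200 3.7600 3.0600] k=[27 6 0 1 2 4]
t=12: x=[25.7400 6.9000 0.4200 1.0000 2.0600 3.8800] k=[26 10 1 3 5 5]
t=13: x=[25.0400 10.4200 1.6600 3.0000 4.8800 5.0000] k=[28 9 2 4 2 6]
t=14: x=[26.8600 9.7200 2.5400 3.7600 2.3600 5.7600] k=[24 8 4 0 0 9]
t=15: x=[23.0400 8.7200 4.0000 0.2400 0.5400 8.4600] k=[19 11 4 3 1 12]

[0.3878, 0.2245, 0.0816, 0.0612, 0.0204, 0.2449]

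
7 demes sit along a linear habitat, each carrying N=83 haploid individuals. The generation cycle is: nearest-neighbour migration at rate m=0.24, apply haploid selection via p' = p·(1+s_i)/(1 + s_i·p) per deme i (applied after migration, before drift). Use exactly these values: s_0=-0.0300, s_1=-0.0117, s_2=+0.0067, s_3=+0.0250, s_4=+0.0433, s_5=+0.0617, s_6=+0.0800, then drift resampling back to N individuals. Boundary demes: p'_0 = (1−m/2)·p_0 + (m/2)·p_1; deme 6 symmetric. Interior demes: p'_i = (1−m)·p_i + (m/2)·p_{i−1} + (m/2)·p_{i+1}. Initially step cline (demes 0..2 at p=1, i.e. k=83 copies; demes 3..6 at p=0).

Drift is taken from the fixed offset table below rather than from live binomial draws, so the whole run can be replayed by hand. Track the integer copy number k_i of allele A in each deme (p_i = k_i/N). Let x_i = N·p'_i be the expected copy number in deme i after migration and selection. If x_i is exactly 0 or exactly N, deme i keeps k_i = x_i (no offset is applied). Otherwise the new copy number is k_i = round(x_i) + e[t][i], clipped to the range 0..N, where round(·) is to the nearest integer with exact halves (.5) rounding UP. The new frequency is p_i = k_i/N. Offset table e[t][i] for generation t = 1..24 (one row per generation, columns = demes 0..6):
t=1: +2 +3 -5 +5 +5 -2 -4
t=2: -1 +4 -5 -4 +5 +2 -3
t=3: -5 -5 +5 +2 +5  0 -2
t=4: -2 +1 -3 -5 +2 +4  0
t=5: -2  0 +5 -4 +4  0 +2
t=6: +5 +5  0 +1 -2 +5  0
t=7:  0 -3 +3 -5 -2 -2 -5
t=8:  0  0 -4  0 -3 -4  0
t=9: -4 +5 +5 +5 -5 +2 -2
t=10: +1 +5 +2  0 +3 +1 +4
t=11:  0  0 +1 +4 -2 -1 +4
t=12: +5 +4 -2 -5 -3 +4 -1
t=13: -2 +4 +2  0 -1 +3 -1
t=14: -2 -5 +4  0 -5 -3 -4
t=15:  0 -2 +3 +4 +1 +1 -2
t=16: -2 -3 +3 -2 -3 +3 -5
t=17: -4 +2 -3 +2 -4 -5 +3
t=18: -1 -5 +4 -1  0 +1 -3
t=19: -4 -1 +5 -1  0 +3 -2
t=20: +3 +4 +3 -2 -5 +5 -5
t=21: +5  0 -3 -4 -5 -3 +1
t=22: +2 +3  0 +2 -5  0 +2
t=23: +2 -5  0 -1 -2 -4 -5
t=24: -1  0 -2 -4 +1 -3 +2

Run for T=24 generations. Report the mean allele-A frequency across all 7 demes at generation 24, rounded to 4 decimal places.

t=0: k=[83 83 83 0 0 0 0]
t=1: x=[83.0000 83.0000 73.0984 10.1785 0.0000 0.0000 0.0000] k=[83 83 68 15 0 0 0]
t=2: x=[83.0000 81.1792 63.5397 19.9316 1.8762 0.0000 0.0000] k=[83 83 59 16 7 0 0]
t=3: x=[83.0000 80.0871 56.8398 20.4583 7.5251 0.8913 0.0000] k=[83 75 62 22 13 1 0]
t=4: x=[82.0107 74.3088 58.8744 26.1603 13.1009 2.4589 0.1296] k=[80 75 56 21 15 6 0]
t=5: x=[79.2936 73.2189 54.2057 24.9083 15.1581 6.7206 0.7771] k=[77 73 59 21 19 7 3]
t=6: x=[76.3357 71.6855 56.2412 25.7566 18.3999 8.4014 3.7458] k=[81 77 56 27 16 13 4]
t=7: x=[80.4457 74.8741 55.1637 29.6288 17.5392 12.9197 5.4597] k=[80 72 58 25 16 11 0]
t=8: x=[78.9235 71.1610 55.8422 28.3390 17.0470 10.8315 1.4238] k=[79 71 52 28 14 7 1]
t=9: x=[77.8960 69.5479 51.5306 29.6691 15.3636 7.5195 1.8545] k=[74 75 57 35 10 10 0]
t=10: x=[73.8756 72.6135 56.6403 35.1394 13.4715 9.2822 1.2945] k=[75 78 59 35 16 10 5]
t=11: x=[75.1461 75.2780 58.5154 36.1029 18.1540 10.6642 6.0155] k=[75 75 60 40 16 10 10]
t=12: x=[74.7771 73.0978 59.5126 40.0315 18.7685 11.2914 10.6969] k=[80 77 58 35 16 15 10]
t=13: x=[79.5404 74.9953 57.6378 35.9825 18.7685 15.2513 11.3322] k=[78 79 60 36 18 18 10]
t=14: x=[77.9782 76.5301 59.5126 37.2263 20.8140 17.8651 11.7131] k=[76 72 64 37 16 15 8]
t=15: x=[75.3101 71.4031 61.8255 38.2287 19.0142 15.0018 9.4665] k=[75 69 65 42 20 16 7]
t=16: x=[74.0394 69.1044 62.8222 42.6321 22.8553 16.1651 8.6590] k=[72 66 66 41 20 19 4]
t=17: x=[70.9701 66.5654 63.1012 41.9923 23.1000 18.1549 6.2292] k=[67 69 60 44 19 13 9]
t=18: x=[66.8474 67.5324 59.2733 43.4315 21.9577 13.9199 10.1457] k=[66 63 63 42 22 15 7]
t=19: x=[65.2181 63.1830 60.5894 42.6321 24.2817 15.6253 8.5313] k=[61 62 66 42 24 19 7]
t=20: x=[60.6257 62.1770 62.7424 43.2317 26.3158 19.0237 9.0416] k=[64 66 66 41 21 24 4]
t=21: x=[63.7941 65.5987 63.1012 42.1123 24.4853 22.2000 6.8696] k=[69 66 60 38 19 19 8]
t=22: x=[68.2747 65.4779 58.1963 38.8699 21.9577 18.5274 9.9760] k=[70 68 58 41 17 19 12]
t=23: x=[69.4175 66.8877 57.2787 40.6720 20.7732 18.7756 13.6977] k=[71 62 57 40 19 15 9]
t=24: x=[69.5809 62.2977 55.6825 40.0315 21.7127 15.5006 10.4002] k=[69 62 54 36 23 13 12]

0.4630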